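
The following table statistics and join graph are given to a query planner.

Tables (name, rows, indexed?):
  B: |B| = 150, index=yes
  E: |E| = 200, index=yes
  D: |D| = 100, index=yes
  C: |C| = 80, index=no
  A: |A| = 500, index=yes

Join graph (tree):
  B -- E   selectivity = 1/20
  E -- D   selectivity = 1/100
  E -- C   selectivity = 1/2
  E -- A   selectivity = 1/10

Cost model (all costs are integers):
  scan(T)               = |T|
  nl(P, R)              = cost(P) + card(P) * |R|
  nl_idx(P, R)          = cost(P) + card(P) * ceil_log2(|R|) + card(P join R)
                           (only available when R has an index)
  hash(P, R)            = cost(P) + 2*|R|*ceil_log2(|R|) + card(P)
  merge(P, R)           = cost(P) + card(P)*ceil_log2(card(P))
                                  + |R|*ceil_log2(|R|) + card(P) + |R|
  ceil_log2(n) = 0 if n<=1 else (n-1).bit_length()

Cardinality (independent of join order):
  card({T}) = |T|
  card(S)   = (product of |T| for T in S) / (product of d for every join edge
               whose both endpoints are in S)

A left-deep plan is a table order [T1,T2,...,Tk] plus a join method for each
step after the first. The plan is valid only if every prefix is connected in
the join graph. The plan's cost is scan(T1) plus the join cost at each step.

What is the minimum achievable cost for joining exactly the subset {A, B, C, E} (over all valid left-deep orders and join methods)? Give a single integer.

74420

Selinger DP over subsets of {A,B,C,E}:
  {B}: scan cost=150, card=150
  {E}: scan cost=200, card=200
  {C}: scan cost=80, card=80
  {A}: scan cost=500, card=500
  {BE}: card=1500; try (B,hash)→2800, (E,nl_idx)→2850, (E,merge)→3300, (B,nl_idx)→3300, (B,merge)→3350, (E,hash)→3500 …(+2); best=2800 via (B,hash)
  {CE}: card=8000; try (C,hash)→1520, (E,merge)→2520, (C,merge)→2640, (E,hash)→3360, (E,nl_idx)→8720, (E,nl)→16080 …(+1); best=1520 via (C,hash)
  {AE}: card=10000; try (E,hash)→4200, (A,merge)→7000, (E,merge)→7300, (A,hash)→9400, (A,nl_idx)→12000, (E,nl_idx)→14500 …(+2); best=4200 via (E,hash)
  {BCE}: card=60000; try (C,hash)→5420, (B,hash)→11920, (C,merge)→21440, (B,merge)→114870, (C,nl)→122800, (B,nl_idx)→125520 …(+1); best=5420 via (C,hash)
  {ABE}: card=75000; try (A,hash)→13300, (B,hash)→16600, (A,merge)→25800, (A,nl_idx)→91300, (B,merge)→155550, (B,nl_idx)→159200 …(+2); best=13300 via (A,hash)
  {ACE}: card=400000; try (C,hash)→15320, (A,hash)→18520, (A,merge)→118520, (C,merge)→154840, (A,nl_idx)→473520, (C,nl)→804200 …(+1); best=15320 via (C,hash)
  {ABCE}: card=3000000; try (A,hash)→74420, (C,hash)→89420, (B,hash)→417720, (A,merge)→1030420, (C,merge)→1363940, (A,nl_idx)→3545420 …(+5); best=74420 via (A,hash)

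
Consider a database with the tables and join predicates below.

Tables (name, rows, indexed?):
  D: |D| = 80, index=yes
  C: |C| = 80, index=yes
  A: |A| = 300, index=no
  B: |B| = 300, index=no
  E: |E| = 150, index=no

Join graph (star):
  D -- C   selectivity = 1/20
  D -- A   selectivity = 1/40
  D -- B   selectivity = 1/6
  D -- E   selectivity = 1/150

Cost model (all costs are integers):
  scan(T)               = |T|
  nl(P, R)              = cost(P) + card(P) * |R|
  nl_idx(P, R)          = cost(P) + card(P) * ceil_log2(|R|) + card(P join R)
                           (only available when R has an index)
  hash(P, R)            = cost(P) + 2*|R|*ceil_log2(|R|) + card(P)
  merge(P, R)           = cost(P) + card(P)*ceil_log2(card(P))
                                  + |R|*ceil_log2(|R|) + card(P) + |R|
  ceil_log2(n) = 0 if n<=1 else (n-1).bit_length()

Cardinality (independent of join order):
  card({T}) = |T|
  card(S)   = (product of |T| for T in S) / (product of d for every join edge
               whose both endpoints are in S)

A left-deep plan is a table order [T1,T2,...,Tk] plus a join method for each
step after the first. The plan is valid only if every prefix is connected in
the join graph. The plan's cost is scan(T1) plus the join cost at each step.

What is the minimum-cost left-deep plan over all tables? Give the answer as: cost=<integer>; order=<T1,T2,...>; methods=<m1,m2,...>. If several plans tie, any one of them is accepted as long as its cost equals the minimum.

Selinger DP (subsets sized 1..n):
  {D}: scan cost=80, card=80
  {C}: scan cost=80, card=80
  {A}: scan cost=300, card=300
  {B}: scan cost=300, card=300
  {E}: scan cost=150, card=150
  {CD}: card=320; try (D,nl_idx)→960, (C,nl_idx)→960, (D,hash)→1280, (C,hash)→1280, (D,merge)→1360, (C,merge)→1360 …(+2); best=960 via (D,nl_idx)
  {AD}: card=600; try (D,hash)→1720, (D,nl_idx)→3000, (A,merge)→3720, (D,merge)→3940, (A,hash)→5560, (A,nl)→24080 …(+1); best=1720 via (D,hash)
  {BD}: card=4000; try (D,hash)→1720, (B,merge)→3720, (D,merge)→3940, (B,hash)→5560, (D,nl_idx)→6400, (B,nl)→24080 …(+1); best=1720 via (D,hash)
  {DE}: card=80; try (D,nl_idx)→1280, (D,hash)→1420, (E,merge)→2070, (D,merge)→2140, (E,hash)→2560, (E,nl)→12080 …(+1); best=1280 via (D,nl_idx)
  {ACD}: card=2400; try (C,hash)→3440, (A,hash)→6680, (A,merge)→7160, (C,nl_idx)→8320, (C,merge)→8960, (C,nl)→49720 …(+1); best=3440 via (C,hash)
  {BCD}: card=16000; try (B,hash)→6680, (C,hash)→6840, (B,merge)→7160, (C,nl_idx)→45720, (C,merge)→54360, (B,nl)→96960 …(+1); best=6680 via (B,hash)
  {CDE}: card=320; try (C,nl_idx)→2160, (C,hash)→2480, (C,merge)→2560, (E,hash)→3680, (E,merge)→5510, (C,nl)→7680 …(+1); best=2160 via (C,nl_idx)
  {ABD}: card=30000; try (B,hash)→7720, (A,hash)→11120, (B,merge)→11320, (A,merge)→56720, (B,nl)→181720, (A,nl)→1201720; best=7720 via (B,hash)
  {ADE}: card=600; try (E,hash)→4720, (A,merge)→4920, (A,hash)→6760, (E,merge)→9670, (A,nl)→25280, (E,nl)→91720; best=4720 via (E,hash)
  {BDE}: card=4000; try (B,merge)→4920, (B,hash)→6760, (E,hash)→8120, (B,nl)→25280, (E,merge)→55070, (E,nl)→601720; best=4920 via (B,merge)
  {ABCD}: card=120000; try (B,hash)→11240, (A,hash)→28080, (B,merge)→37640, (C,hash)→38840, (A,merge)→249680, (C,nl_idx)→337720 …(+4); best=11240 via (B,hash)
  {ACDE}: card=2400; try (C,hash)→6440, (A,hash)→7880, (E,hash)→8240, (A,merge)→8360, (C,nl_idx)→11320, (C,merge)→11960 …(+4); best=6440 via (C,hash)
  {BCDE}: card=16000; try (B,hash)→7880, (B,merge)→8360, (C,hash)→10040, (E,hash)→25080, (C,nl_idx)→48920, (C,merge)→57560 …(+4); best=7880 via (B,hash)
  {ABDE}: card=30000; try (B,hash)→10720, (B,merge)→14320, (A,hash)→14320, (E,hash)→40120, (A,merge)→59920, (B,nl)→184720 …(+3); best=10720 via (B,hash)
  {ABCDE}: card=120000; try (B,hash)→14240, (A,hash)→29280, (B,merge)→40640, (C,hash)→41840, (E,hash)→133640, (A,merge)→250880 …(+7); best=14240 via (B,hash)

cost=14240; order=A,D,E,C,B; methods=hash,hash,hash,hash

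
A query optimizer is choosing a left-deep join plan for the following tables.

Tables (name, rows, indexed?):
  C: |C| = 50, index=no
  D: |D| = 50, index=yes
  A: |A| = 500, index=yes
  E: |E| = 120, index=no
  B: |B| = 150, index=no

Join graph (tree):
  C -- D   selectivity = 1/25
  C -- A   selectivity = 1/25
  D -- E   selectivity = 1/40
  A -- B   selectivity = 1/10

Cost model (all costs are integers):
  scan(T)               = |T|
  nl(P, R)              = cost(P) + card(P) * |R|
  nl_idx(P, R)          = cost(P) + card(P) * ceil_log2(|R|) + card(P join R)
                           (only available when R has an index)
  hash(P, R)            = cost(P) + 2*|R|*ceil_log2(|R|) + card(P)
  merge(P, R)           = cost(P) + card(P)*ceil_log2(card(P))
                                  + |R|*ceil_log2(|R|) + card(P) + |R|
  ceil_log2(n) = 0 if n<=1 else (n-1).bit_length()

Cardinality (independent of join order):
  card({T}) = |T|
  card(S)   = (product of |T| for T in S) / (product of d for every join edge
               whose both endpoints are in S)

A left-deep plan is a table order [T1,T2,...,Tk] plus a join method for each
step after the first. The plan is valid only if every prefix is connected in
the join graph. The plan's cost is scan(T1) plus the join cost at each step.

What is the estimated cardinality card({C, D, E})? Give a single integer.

Tables in S: C(50), D(50), E(120)
Edges inside S: C-D(d=25), D-E(d=40)
numerator = 50 * 50 * 120 = 300000
denominator = 25 * 40 = 1000
card(S) = 300000 / 1000 = 300

300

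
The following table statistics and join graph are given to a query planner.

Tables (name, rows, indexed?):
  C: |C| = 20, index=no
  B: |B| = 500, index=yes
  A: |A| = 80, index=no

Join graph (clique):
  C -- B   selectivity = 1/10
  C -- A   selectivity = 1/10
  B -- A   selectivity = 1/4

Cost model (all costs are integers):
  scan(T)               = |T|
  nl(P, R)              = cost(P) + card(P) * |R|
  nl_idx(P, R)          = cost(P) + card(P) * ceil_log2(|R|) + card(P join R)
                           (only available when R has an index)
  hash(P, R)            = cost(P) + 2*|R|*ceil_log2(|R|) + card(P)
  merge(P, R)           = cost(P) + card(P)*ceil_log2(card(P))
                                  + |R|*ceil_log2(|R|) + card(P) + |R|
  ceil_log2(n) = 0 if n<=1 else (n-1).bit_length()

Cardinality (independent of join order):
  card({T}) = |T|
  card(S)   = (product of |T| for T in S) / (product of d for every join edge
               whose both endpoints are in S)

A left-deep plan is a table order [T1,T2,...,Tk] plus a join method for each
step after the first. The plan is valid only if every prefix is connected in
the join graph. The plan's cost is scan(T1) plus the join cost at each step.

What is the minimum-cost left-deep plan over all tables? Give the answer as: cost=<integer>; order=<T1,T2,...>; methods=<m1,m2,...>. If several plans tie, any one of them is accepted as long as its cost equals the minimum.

Selinger DP (subsets sized 1..n):
  {C}: scan cost=20, card=20
  {B}: scan cost=500, card=500
  {A}: scan cost=80, card=80
  {BC}: card=1000; try (C,hash)→1200, (B,nl_idx)→1200, (B,merge)→5140, (C,merge)→5620, (B,hash)→9040, (B,nl)→10020 …(+1); best=1200 via (C,hash)
  {AC}: card=160; try (C,hash)→360, (A,merge)→780, (C,merge)→840, (A,hash)→1160, (A,nl)→1620, (C,nl)→1680; best=360 via (C,hash)
  {AB}: card=10000; try (A,hash)→2120, (B,merge)→5720, (A,merge)→6140, (B,hash)→9160, (B,nl_idx)→10800, (B,nl)→40080 …(+1); best=2120 via (A,hash)
  {ABC}: card=2000; try (A,hash)→3320, (B,nl_idx)→3800, (B,merge)→6800, (B,hash)→9520, (C,hash)→12320, (A,merge)→12840 …(+4); best=3320 via (A,hash)

cost=3320; order=B,C,A; methods=hash,hash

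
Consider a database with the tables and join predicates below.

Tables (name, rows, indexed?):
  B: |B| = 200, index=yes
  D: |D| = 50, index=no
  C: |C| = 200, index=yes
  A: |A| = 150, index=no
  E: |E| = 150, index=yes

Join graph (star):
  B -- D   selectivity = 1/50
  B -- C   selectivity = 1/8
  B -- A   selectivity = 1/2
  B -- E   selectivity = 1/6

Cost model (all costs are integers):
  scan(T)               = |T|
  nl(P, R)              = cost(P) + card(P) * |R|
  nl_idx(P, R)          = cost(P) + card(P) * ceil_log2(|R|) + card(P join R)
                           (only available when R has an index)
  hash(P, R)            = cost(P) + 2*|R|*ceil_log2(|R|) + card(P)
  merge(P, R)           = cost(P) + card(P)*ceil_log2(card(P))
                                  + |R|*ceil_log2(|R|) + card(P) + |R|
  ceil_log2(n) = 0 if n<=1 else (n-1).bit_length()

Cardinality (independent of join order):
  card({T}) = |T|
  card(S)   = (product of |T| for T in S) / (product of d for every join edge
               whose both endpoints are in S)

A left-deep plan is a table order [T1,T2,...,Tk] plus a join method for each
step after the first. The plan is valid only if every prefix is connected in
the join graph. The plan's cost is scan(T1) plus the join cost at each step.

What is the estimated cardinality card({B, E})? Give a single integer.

Tables in S: B(200), E(150)
Edges inside S: B-E(d=6)
numerator = 200 * 150 = 30000
denominator = 6 = 6
card(S) = 30000 / 6 = 5000

5000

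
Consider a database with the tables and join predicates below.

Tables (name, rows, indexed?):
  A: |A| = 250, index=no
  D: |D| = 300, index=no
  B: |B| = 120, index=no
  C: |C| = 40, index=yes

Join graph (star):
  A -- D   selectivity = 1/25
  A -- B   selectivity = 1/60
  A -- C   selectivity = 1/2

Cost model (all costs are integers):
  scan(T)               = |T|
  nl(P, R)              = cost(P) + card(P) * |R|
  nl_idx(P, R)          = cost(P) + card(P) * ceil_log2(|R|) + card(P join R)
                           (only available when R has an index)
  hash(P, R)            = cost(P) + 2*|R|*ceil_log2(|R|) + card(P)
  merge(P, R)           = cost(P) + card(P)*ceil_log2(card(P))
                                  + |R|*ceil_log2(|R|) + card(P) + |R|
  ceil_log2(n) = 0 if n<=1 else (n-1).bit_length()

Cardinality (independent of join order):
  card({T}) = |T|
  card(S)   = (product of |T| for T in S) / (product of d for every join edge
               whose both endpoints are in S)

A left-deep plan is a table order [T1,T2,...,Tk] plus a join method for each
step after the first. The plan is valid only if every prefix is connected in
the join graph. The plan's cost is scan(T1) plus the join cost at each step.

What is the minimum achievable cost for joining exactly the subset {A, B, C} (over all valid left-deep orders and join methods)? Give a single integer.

Selinger DP over subsets of {A,B,C}:
  {A}: scan cost=250, card=250
  {B}: scan cost=120, card=120
  {C}: scan cost=40, card=40
  {AB}: card=500; try (B,hash)→2180, (A,merge)→3330, (B,merge)→3460, (A,hash)→4240, (A,nl)→30120, (B,nl)→30250; best=2180 via (B,hash)
  {AC}: card=5000; try (C,hash)→980, (A,merge)→2570, (C,merge)→2780, (A,hash)→4080, (C,nl_idx)→6750, (A,nl)→10040 …(+1); best=980 via (C,hash)
  {ABC}: card=10000; try (C,hash)→3160, (C,merge)→7460, (B,hash)→7660, (C,nl_idx)→15180, (C,nl)→22180, (B,merge)→71940 …(+1); best=3160 via (C,hash)

3160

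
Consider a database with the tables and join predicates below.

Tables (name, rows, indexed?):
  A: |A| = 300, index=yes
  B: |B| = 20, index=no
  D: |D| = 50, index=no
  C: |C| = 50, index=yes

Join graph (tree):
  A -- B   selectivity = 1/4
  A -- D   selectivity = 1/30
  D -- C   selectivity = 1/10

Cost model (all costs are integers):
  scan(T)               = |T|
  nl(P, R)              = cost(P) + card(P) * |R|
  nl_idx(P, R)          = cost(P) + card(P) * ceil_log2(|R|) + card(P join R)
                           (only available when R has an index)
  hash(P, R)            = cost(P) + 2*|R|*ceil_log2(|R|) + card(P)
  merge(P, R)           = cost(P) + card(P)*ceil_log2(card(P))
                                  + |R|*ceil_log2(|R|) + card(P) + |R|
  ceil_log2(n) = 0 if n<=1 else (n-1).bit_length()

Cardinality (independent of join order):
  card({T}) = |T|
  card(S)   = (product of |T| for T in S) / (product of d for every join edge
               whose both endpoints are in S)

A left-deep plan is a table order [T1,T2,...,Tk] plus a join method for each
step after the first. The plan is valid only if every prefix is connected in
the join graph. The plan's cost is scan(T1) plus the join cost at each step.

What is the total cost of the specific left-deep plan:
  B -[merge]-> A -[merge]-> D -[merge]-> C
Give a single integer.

54340

step 1: scan B: cost=20, card=20
step 2: join A via merge
    card(P join A) = 20*300/(4) = 1500
    cost = 20 + 20*5 + 300*9 + 20 + 300 = 3140
step 3: join D via merge
    card(P join D) = 1500*50/(30) = 2500
    cost = 3140 + 1500*11 + 50*6 + 1500 + 50 = 21490
step 4: join C via merge
    card(P join C) = 2500*50/(10) = 12500
    cost = 21490 + 2500*12 + 50*6 + 2500 + 50 = 54340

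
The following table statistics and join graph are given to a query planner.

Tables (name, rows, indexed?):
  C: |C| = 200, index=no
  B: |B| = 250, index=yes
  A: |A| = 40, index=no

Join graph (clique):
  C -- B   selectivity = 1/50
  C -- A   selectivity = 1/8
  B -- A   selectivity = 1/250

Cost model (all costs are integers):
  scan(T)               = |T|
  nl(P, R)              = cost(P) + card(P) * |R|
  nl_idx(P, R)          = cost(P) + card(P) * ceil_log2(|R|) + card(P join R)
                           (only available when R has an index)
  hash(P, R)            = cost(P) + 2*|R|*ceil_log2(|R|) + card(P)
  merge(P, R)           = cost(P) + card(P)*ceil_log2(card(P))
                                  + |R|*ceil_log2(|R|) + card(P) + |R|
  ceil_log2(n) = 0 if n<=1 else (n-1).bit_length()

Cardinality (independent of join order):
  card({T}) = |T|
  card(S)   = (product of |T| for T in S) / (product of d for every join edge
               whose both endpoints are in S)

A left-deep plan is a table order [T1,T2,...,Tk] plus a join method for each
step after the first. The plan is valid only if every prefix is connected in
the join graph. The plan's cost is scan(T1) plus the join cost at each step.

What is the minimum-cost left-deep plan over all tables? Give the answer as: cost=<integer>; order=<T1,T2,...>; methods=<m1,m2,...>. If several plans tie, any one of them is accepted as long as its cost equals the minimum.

Selinger DP (subsets sized 1..n):
  {C}: scan cost=200, card=200
  {B}: scan cost=250, card=250
  {A}: scan cost=40, card=40
  {BC}: card=1000; try (B,nl_idx)→2800, (C,hash)→3700, (B,merge)→4250, (C,merge)→4300, (B,hash)→4400, (B,nl)→50200 …(+1); best=2800 via (B,nl_idx)
  {AC}: card=1000; try (A,hash)→880, (C,merge)→2120, (A,merge)→2280, (C,hash)→3280, (C,nl)→8040, (A,nl)→8200; best=880 via (A,hash)
  {AB}: card=40; try (B,nl_idx)→400, (A,hash)→980, (B,merge)→2570, (A,merge)→2780, (B,hash)→4080, (B,nl)→10040 …(+1); best=400 via (B,nl_idx)
  {ABC}: card=20; try (C,merge)→2480, (C,hash)→3640, (A,hash)→4280, (B,hash)→5880, (C,nl)→8400, (B,nl_idx)→8900 …(+4); best=2480 via (C,merge)

cost=2480; order=A,B,C; methods=nl_idx,merge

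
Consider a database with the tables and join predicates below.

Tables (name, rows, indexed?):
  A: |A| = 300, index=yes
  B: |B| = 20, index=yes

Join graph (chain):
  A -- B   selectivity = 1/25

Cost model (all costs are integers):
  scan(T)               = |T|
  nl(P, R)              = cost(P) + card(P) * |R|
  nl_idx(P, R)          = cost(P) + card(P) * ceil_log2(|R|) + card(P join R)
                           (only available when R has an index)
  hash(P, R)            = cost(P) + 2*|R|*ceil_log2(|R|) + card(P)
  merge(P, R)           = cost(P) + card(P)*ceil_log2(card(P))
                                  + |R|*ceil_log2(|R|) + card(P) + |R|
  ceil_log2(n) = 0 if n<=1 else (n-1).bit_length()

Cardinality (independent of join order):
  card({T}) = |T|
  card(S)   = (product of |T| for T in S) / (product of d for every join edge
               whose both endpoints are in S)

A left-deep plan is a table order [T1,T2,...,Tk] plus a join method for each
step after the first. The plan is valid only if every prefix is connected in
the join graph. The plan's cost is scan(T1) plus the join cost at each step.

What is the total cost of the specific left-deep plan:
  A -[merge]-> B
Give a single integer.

step 1: scan A: cost=300, card=300
step 2: join B via merge
    card(P join B) = 300*20/(25) = 240
    cost = 300 + 300*9 + 20*5 + 300 + 20 = 3420

3420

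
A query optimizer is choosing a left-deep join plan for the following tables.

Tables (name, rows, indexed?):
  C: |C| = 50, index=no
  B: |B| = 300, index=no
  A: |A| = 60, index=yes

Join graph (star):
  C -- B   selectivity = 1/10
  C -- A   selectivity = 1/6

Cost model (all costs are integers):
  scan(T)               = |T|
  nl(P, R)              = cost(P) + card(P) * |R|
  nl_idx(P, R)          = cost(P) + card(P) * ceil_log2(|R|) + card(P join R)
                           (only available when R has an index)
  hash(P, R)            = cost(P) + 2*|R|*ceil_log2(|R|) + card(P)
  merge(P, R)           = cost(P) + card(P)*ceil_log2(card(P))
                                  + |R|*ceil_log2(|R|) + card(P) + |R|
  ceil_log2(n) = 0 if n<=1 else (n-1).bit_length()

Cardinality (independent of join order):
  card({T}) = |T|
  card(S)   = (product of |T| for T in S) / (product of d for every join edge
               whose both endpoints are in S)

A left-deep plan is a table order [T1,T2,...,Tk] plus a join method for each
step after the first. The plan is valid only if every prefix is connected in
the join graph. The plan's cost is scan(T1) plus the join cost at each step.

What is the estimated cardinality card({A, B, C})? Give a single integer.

15000

Tables in S: A(60), B(300), C(50)
Edges inside S: C-B(d=10), C-A(d=6)
numerator = 60 * 300 * 50 = 900000
denominator = 10 * 6 = 60
card(S) = 900000 / 60 = 15000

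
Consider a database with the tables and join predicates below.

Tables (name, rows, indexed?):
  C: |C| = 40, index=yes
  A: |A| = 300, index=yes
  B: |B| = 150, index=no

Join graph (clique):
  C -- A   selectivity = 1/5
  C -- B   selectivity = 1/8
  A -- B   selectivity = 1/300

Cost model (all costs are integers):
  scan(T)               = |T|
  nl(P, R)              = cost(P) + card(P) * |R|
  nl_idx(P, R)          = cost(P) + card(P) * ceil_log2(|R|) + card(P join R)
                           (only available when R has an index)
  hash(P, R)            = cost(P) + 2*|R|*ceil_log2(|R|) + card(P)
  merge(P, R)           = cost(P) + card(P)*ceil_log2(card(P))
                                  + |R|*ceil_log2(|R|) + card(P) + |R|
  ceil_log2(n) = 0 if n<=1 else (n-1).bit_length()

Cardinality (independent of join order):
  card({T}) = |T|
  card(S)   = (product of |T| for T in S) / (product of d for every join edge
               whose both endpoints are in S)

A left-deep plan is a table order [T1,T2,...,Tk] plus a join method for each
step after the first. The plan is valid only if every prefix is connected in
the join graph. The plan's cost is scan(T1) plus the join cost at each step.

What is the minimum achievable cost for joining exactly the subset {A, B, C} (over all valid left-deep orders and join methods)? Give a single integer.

Selinger DP over subsets of {A,B,C}:
  {C}: scan cost=40, card=40
  {A}: scan cost=300, card=300
  {B}: scan cost=150, card=150
  {AC}: card=2400; try (C,hash)→1080, (A,nl_idx)→2800, (A,merge)→3320, (C,merge)→3580, (C,nl_idx)→4500, (A,hash)→5480 …(+2); best=1080 via (C,hash)
  {BC}: card=750; try (C,hash)→780, (B,merge)→1670, (C,merge)→1780, (C,nl_idx)→1800, (B,hash)→2480, (B,nl)→6040 …(+1); best=780 via (C,hash)
  {AB}: card=150; try (A,nl_idx)→1650, (B,hash)→3000, (A,merge)→4500, (B,merge)→4650, (A,hash)→5700, (A,nl)→45150 …(+1); best=1650 via (A,nl_idx)
  {ABC}: card=150; try (C,hash)→2280, (C,nl_idx)→2700, (C,merge)→3280, (B,hash)→5880, (A,hash)→6930, (C,nl)→7650 …(+5); best=2280 via (C,hash)

2280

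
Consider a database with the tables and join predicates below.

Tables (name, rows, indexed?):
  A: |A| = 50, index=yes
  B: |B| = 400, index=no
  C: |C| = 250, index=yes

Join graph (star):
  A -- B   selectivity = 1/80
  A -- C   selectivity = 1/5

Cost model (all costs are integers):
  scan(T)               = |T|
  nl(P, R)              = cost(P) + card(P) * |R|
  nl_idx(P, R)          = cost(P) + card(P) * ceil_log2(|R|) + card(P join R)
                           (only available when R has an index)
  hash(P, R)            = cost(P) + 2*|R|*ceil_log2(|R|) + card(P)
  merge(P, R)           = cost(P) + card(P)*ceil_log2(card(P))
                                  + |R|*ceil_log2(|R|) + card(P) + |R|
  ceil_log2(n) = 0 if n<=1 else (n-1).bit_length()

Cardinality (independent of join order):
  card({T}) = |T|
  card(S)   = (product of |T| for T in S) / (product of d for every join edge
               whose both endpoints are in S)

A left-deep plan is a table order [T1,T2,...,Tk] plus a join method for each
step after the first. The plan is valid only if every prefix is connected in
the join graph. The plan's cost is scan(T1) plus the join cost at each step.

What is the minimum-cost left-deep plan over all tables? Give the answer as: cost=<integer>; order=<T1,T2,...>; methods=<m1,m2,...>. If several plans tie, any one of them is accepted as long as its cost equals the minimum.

cost=5650; order=B,A,C; methods=hash,hash

Selinger DP (subsets sized 1..n):
  {A}: scan cost=50, card=50
  {B}: scan cost=400, card=400
  {C}: scan cost=250, card=250
  {AB}: card=250; try (A,hash)→1400, (A,nl_idx)→3050, (B,merge)→4400, (A,merge)→4750, (B,hash)→7300, (B,nl)→20050 …(+1); best=1400 via (A,hash)
  {AC}: card=2500; try (A,hash)→1100, (C,merge)→2650, (A,merge)→2850, (C,nl_idx)→2950, (C,hash)→4100, (A,nl_idx)→4250 …(+2); best=1100 via (A,hash)
  {ABC}: card=12500; try (C,hash)→5650, (C,merge)→5900, (B,hash)→10800, (C,nl_idx)→15900, (B,merge)→37600, (C,nl)→63900 …(+1); best=5650 via (C,hash)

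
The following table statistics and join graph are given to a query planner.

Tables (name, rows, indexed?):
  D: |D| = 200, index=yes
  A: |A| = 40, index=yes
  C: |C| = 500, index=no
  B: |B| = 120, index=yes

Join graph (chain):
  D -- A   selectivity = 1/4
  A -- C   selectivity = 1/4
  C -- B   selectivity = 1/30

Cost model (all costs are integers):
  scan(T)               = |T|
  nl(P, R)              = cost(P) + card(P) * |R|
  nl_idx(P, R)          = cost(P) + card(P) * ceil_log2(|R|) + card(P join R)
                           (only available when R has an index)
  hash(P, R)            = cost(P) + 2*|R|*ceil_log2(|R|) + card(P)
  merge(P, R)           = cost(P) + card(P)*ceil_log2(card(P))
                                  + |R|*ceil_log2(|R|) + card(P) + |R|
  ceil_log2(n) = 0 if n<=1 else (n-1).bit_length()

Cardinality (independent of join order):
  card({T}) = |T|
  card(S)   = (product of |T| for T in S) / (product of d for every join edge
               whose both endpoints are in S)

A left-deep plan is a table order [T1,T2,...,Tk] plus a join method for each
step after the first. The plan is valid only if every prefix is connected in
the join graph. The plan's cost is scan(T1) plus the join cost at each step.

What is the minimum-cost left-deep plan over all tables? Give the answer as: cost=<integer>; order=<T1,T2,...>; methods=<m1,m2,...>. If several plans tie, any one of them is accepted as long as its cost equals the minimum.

cost=28360; order=C,B,A,D; methods=hash,hash,hash

Selinger DP (subsets sized 1..n):
  {D}: scan cost=200, card=200
  {A}: scan cost=40, card=40
  {C}: scan cost=500, card=500
  {B}: scan cost=120, card=120
  {AD}: card=2000; try (A,hash)→880, (D,merge)→2120, (A,merge)→2280, (D,nl_idx)→2360, (D,hash)→3280, (A,nl_idx)→3400 …(+2); best=880 via (A,hash)
  {AC}: card=5000; try (A,hash)→1480, (C,merge)→5320, (A,merge)→5780, (A,nl_idx)→8500, (C,hash)→9080, (C,nl)→20040 …(+1); best=1480 via (A,hash)
  {BC}: card=2000; try (B,hash)→2680, (B,nl_idx)→6000, (C,merge)→6080, (B,merge)→6460, (C,hash)→9240, (C,nl)→60120 …(+1); best=2680 via (B,hash)
  {ACD}: card=250000; try (D,hash)→9680, (C,hash)→11880, (C,merge)→29880, (D,merge)→73280, (D,nl_idx)→291480, (C,nl)→1000880 …(+1); best=9680 via (D,hash)
  {ABC}: card=20000; try (A,hash)→5160, (B,hash)→8160, (A,merge)→26960, (A,nl_idx)→34680, (B,nl_idx)→56480, (B,merge)→72440 …(+2); best=5160 via (A,hash)
  {ABCD}: card=1000000; try (D,hash)→28360, (B,hash)→261360, (D,merge)→326960, (D,nl_idx)→1165160, (B,nl_idx)→2759680, (D,nl)→4005160 …(+2); best=28360 via (D,hash)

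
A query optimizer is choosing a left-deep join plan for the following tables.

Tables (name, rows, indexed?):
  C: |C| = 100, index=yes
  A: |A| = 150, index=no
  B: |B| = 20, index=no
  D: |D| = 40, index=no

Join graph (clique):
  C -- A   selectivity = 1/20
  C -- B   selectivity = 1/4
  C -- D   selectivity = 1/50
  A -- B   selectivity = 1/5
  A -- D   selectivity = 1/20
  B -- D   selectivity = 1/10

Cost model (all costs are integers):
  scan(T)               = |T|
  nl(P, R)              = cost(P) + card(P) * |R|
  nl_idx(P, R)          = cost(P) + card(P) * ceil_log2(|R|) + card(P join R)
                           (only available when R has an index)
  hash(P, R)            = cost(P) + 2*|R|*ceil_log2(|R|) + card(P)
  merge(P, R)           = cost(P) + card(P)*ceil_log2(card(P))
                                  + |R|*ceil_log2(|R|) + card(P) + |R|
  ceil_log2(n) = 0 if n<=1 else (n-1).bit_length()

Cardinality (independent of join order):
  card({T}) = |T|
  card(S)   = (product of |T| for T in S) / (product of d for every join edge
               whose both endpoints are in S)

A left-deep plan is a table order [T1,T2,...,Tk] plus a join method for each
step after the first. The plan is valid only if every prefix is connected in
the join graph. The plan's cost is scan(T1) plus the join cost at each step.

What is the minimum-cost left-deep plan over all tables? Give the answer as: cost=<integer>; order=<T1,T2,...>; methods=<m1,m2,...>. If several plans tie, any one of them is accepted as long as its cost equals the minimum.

cost=2123; order=A,D,B,C; methods=hash,hash,nl_idx

Selinger DP (subsets sized 1..n):
  {C}: scan cost=100, card=100
  {A}: scan cost=150, card=150
  {B}: scan cost=20, card=20
  {D}: scan cost=40, card=40
  {AC}: card=750; try (C,hash)→1700, (C,nl_idx)→1950, (A,merge)→2250, (C,merge)→2300, (A,hash)→2600, (A,nl)→15100 …(+1); best=1700 via (C,hash)
  {BC}: card=500; try (B,hash)→400, (C,nl_idx)→660, (C,merge)→940, (B,merge)→1020, (C,hash)→1440, (C,nl)→2020 …(+1); best=400 via (B,hash)
  {CD}: card=80; try (C,nl_idx)→400, (D,hash)→680, (C,merge)→1120, (D,merge)→1180, (C,hash)→1480, (C,nl)→4040 …(+1); best=400 via (C,nl_idx)
  {AB}: card=600; try (B,hash)→500, (A,merge)→1490, (B,merge)→1620, (A,hash)→2440, (A,nl)→3020, (B,nl)→3150; best=500 via (B,hash)
  {AD}: card=300; try (D,hash)→780, (A,merge)→1670, (D,merge)→1780, (A,hash)→2480, (A,nl)→6040, (D,nl)→6150; best=780 via (D,hash)
  {BD}: card=80; try (B,hash)→280, (D,merge)→420, (B,merge)→440, (D,hash)→520, (D,nl)→820, (B,nl)→840; best=280 via (B,hash)
  {ABC}: card=750; try (C,hash)→2500, (B,hash)→2650, (A,hash)→3300, (C,nl_idx)→5450, (A,merge)→6750, (C,merge)→7900 …(+4); best=2500 via (C,hash)
  {ACD}: card=30; try (A,merge)→2390, (C,hash)→2480, (A,hash)→2880, (C,nl_idx)→2910, (D,hash)→2930, (C,merge)→4580 …(+4); best=2390 via (A,merge)
  {BCD}: card=40; try (B,hash)→680, (C,nl_idx)→880, (B,merge)→1160, (D,hash)→1380, (C,merge)→1720, (C,hash)→1760 …(+4); best=680 via (B,hash)
  {ABD}: card=120; try (B,hash)→1280, (D,hash)→1580, (A,merge)→2270, (A,hash)→2760, (B,merge)→3900, (B,nl)→6780 …(+3); best=1280 via (B,hash)
  {ABCD}: card=3; try (C,nl_idx)→2123, (A,merge)→2310, (B,hash)→2620, (B,merge)→2690, (C,hash)→2800, (B,nl)→2990 …(+7); best=2123 via (C,nl_idx)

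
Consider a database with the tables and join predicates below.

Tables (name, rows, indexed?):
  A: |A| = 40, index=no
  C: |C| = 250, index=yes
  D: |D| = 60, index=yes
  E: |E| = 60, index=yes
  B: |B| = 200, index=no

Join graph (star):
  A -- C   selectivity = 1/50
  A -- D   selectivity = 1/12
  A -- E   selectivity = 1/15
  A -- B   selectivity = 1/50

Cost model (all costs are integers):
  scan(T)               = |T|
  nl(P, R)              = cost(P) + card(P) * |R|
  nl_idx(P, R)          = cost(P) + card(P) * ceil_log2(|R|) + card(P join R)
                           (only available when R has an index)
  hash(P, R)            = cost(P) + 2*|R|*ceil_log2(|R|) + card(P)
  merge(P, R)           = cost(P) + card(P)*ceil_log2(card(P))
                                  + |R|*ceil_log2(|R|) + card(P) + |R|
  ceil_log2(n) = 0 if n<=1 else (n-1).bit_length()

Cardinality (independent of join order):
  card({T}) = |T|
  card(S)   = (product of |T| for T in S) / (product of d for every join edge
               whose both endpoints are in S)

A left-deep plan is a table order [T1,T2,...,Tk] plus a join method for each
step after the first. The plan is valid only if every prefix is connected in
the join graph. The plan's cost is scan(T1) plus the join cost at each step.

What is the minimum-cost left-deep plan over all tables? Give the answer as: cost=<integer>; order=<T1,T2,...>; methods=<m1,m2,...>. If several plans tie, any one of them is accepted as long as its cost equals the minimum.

cost=8400; order=B,A,C,E,D; methods=hash,nl_idx,hash,hash

Selinger DP (subsets sized 1..n):
  {A}: scan cost=40, card=40
  {C}: scan cost=250, card=250
  {D}: scan cost=60, card=60
  {E}: scan cost=60, card=60
  {B}: scan cost=200, card=200
  {AC}: card=200; try (C,nl_idx)→560, (A,hash)→980, (C,merge)→2570, (A,merge)→2780, (C,hash)→4080, (C,nl)→10040 …(+1); best=560 via (C,nl_idx)
  {AD}: card=200; try (D,nl_idx)→480, (A,hash)→600, (D,merge)→740, (A,merge)→760, (D,hash)→800, (D,nl)→2440 …(+1); best=480 via (D,nl_idx)
  {AE}: card=160; try (E,nl_idx)→440, (A,hash)→600, (E,merge)→740, (A,merge)→760, (E,hash)→800, (E,nl)→2440 …(+1); best=440 via (E,nl_idx)
  {AB}: card=160; try (A,hash)→880, (B,merge)→2120, (A,merge)→2280, (B,hash)→3280, (B,nl)→8040, (A,nl)→8200; best=880 via (A,hash)
  {ACD}: card=1000; try (D,hash)→1480, (D,nl_idx)→2760, (D,merge)→2780, (C,nl_idx)→3080, (C,merge)→4530, (C,hash)→4680 …(+2); best=1480 via (D,hash)
  {ACE}: card=800; try (E,hash)→1480, (C,nl_idx)→2520, (E,nl_idx)→2560, (E,merge)→2780, (C,merge)→4130, (C,hash)→4600 …(+2); best=1480 via (E,hash)
  {ABC}: card=800; try (C,nl_idx)→2960, (B,hash)→3960, (B,merge)→4160, (C,merge)→4570, (C,hash)→5040, (B,nl)→40560 …(+1); best=2960 via (C,nl_idx)
  {ADE}: card=800; try (D,hash)→1320, (E,hash)→1400, (D,nl_idx)→2200, (D,merge)→2300, (E,nl_idx)→2480, (E,merge)→2700 …(+2); best=1320 via (D,hash)
  {ABD}: card=800; try (D,hash)→1760, (D,nl_idx)→2640, (D,merge)→2740, (B,hash)→3880, (B,merge)→4080, (D,nl)→10480 …(+1); best=1760 via (D,hash)
  {ABE}: card=640; try (E,hash)→1760, (E,nl_idx)→2480, (E,merge)→2740, (B,merge)→3680, (B,hash)→3800, (E,nl)→10480 …(+1); best=1760 via (E,hash)
  {ACDE}: card=4000; try (D,hash)→3000, (E,hash)→3200, (C,hash)→6120, (D,nl_idx)→10280, (D,merge)→10700, (E,nl_idx)→11480 …(+6); best=3000 via (D,hash)
  {ABCD}: card=4000; try (D,hash)→4480, (B,hash)→5680, (C,hash)→6560, (D,nl_idx)→11760, (C,nl_idx)→12160, (D,merge)→12180 …(+5); best=4480 via (D,hash)
  {ABCE}: card=3200; try (E,hash)→4480, (B,hash)→5480, (C,hash)→6400, (C,nl_idx)→10080, (E,nl_idx)→10960, (C,merge)→11050 …(+5); best=4480 via (E,hash)
  {ABDE}: card=3200; try (D,hash)→3120, (E,hash)→3280, (B,hash)→5320, (D,nl_idx)→8800, (D,merge)→9220, (E,nl_idx)→9760 …(+5); best=3120 via (D,hash)
  {ABCDE}: card=16000; try (D,hash)→8400, (E,hash)→9200, (B,hash)→10200, (C,hash)→10320, (D,nl_idx)→39680, (E,nl_idx)→44480 …(+9); best=8400 via (D,hash)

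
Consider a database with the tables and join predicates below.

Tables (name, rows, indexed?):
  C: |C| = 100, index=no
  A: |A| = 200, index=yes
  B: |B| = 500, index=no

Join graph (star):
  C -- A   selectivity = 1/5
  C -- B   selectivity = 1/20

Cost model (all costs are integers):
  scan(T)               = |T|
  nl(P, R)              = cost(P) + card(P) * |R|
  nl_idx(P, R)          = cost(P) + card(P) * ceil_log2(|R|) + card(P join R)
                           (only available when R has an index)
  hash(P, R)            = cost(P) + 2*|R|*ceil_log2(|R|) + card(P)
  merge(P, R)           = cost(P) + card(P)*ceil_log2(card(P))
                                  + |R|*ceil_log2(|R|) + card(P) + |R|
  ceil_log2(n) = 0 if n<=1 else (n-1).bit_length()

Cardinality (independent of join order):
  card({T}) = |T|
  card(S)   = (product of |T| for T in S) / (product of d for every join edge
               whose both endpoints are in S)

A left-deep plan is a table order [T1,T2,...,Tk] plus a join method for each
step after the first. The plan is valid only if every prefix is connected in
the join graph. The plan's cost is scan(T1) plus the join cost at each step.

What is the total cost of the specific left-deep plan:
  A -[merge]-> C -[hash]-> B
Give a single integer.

15800

step 1: scan A: cost=200, card=200
step 2: join C via merge
    card(P join C) = 200*100/(5) = 4000
    cost = 200 + 200*8 + 100*7 + 200 + 100 = 2800
step 3: join B via hash
    card(P join B) = 4000*500/(20) = 100000
    cost = 2800 + 2*500*9 + 4000 = 15800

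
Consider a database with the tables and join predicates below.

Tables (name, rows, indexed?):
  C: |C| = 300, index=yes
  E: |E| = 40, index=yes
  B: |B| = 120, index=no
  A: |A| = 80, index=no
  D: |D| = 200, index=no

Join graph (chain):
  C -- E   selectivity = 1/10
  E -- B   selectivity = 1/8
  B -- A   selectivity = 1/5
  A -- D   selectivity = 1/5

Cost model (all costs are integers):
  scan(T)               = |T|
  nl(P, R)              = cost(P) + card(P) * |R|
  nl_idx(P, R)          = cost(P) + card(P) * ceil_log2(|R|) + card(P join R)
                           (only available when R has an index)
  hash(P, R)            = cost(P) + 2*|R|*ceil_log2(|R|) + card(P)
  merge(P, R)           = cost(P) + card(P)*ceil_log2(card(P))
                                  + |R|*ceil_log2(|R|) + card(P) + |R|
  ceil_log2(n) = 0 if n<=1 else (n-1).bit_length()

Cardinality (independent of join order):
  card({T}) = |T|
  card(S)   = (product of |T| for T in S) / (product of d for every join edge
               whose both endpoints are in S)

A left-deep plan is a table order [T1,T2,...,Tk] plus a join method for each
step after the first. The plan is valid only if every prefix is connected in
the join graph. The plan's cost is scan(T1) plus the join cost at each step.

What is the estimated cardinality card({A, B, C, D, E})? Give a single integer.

Tables in S: A(80), B(120), C(300), D(200), E(40)
Edges inside S: C-E(d=10), E-B(d=8), B-A(d=5), A-D(d=5)
numerator = 80 * 120 * 300 * 200 * 40 = 23040000000
denominator = 10 * 8 * 5 * 5 = 2000
card(S) = 23040000000 / 2000 = 11520000

11520000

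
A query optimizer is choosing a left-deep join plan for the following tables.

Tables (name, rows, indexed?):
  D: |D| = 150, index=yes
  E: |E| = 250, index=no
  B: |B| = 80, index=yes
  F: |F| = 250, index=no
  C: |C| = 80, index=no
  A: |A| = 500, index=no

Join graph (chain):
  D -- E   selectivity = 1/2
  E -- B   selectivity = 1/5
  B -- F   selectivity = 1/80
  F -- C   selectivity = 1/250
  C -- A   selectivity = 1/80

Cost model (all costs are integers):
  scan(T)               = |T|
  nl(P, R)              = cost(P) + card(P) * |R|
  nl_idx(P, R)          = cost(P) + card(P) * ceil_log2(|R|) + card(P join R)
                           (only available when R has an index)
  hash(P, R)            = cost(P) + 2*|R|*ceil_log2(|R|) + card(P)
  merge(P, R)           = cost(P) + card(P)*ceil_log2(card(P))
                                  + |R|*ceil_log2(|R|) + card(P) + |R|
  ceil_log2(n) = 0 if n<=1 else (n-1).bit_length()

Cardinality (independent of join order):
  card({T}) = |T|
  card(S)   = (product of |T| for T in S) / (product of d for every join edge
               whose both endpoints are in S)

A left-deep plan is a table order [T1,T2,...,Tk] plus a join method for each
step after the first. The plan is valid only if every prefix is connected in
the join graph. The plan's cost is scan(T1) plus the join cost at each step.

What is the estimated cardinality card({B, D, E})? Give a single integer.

Tables in S: B(80), D(150), E(250)
Edges inside S: D-E(d=2), E-B(d=5)
numerator = 80 * 150 * 250 = 3000000
denominator = 2 * 5 = 10
card(S) = 3000000 / 10 = 300000

300000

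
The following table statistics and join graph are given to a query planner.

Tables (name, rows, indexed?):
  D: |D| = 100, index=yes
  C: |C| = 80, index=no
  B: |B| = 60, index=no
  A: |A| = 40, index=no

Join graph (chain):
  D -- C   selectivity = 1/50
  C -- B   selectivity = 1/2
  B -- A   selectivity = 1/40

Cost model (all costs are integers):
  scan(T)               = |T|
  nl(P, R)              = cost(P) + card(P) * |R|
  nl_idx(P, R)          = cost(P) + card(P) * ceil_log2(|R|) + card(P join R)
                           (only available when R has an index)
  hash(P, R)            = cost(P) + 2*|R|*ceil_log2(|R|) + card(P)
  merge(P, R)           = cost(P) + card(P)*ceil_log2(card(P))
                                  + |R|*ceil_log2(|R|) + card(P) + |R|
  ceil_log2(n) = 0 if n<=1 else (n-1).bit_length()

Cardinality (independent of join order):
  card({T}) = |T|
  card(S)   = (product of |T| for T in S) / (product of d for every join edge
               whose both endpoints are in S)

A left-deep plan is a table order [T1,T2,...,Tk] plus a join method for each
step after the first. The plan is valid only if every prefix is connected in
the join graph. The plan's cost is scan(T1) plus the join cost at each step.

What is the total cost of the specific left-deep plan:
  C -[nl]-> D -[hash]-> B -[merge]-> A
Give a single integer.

76440

step 1: scan C: cost=80, card=80
step 2: join D via nl
    card(P join D) = 80*100/(50) = 160
    cost = 80 + 80*100 = 8080
step 3: join B via hash
    card(P join B) = 160*60/(2) = 4800
    cost = 8080 + 2*60*6 + 160 = 8960
step 4: join A via merge
    card(P join A) = 4800*40/(40) = 4800
    cost = 8960 + 4800*13 + 40*6 + 4800 + 40 = 76440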